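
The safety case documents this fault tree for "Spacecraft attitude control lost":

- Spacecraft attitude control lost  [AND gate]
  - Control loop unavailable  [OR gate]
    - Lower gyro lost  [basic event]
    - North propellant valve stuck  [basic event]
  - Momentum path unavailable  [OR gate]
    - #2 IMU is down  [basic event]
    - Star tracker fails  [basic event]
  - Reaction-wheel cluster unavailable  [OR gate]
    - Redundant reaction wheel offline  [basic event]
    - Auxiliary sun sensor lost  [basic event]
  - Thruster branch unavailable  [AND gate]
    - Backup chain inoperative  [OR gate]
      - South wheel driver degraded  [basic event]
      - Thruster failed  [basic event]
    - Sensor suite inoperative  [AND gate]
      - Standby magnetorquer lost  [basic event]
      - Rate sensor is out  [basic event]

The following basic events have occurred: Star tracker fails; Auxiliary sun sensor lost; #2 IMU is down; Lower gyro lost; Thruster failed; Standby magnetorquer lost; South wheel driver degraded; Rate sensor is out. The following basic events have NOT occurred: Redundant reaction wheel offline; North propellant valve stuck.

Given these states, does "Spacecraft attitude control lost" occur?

Control loop unavailable [OR]: Lower gyro lost=occurs, North propellant valve stuck=not → at least one input occurs → occurs.
Momentum path unavailable [OR]: #2 IMU is down=occurs, Star tracker fails=occurs → at least one input occurs → occurs.
Reaction-wheel cluster unavailable [OR]: Redundant reaction wheel offline=not, Auxiliary sun sensor lost=occurs → at least one input occurs → occurs.
Backup chain inoperative [OR]: South wheel driver degraded=occurs, Thruster failed=occurs → at least one input occurs → occurs.
Sensor suite inoperative [AND]: Standby magnetorquer lost=occurs, Rate sensor is out=occurs → all inputs occur → occurs.
Thruster branch unavailable [AND]: Backup chain inoperative=occurs, Sensor suite inoperative=occurs → all inputs occur → occurs.
Spacecraft attitude control lost [AND]: Control loop unavailable=occurs, Momentum path unavailable=occurs, Reaction-wheel cluster unavailable=occurs, Thruster branch unavailable=occurs → all inputs occur → occurs.

Yes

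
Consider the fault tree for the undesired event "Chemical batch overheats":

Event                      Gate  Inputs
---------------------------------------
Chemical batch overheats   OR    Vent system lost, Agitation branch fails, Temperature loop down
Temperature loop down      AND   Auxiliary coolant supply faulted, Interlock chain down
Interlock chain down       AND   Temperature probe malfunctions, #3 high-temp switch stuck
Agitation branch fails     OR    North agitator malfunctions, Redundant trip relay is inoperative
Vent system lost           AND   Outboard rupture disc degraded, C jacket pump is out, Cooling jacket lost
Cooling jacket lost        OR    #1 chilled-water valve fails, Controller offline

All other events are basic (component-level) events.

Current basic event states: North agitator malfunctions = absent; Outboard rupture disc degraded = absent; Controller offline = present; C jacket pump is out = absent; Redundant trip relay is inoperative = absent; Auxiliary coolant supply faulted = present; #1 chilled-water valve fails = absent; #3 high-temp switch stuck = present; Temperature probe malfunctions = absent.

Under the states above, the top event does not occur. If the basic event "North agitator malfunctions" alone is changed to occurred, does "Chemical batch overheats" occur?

Counterfactual: set "North agitator malfunctions" to occurred.
Cooling jacket lost [OR]: #1 chilled-water valve fails=not, Controller offline=occurs → at least one input occurs → occurs.
Vent system lost [AND]: Outboard rupture disc degraded=not, C jacket pump is out=not, Cooling jacket lost=occurs → not all inputs occur → does not occur.
Agitation branch fails [OR]: North agitator malfunctions=occurs, Redundant trip relay is inoperative=not → at least one input occurs → occurs.
Interlock chain down [AND]: Temperature probe malfunctions=not, #3 high-temp switch stuck=occurs → not all inputs occur → does not occur.
Temperature loop down [AND]: Auxiliary coolant supply faulted=occurs, Interlock chain down=not → not all inputs occur → does not occur.
Chemical batch overheats [OR]: Vent system lost=not, Agitation branch fails=occurs, Temperature loop down=not → at least one input occurs → occurs.

Yes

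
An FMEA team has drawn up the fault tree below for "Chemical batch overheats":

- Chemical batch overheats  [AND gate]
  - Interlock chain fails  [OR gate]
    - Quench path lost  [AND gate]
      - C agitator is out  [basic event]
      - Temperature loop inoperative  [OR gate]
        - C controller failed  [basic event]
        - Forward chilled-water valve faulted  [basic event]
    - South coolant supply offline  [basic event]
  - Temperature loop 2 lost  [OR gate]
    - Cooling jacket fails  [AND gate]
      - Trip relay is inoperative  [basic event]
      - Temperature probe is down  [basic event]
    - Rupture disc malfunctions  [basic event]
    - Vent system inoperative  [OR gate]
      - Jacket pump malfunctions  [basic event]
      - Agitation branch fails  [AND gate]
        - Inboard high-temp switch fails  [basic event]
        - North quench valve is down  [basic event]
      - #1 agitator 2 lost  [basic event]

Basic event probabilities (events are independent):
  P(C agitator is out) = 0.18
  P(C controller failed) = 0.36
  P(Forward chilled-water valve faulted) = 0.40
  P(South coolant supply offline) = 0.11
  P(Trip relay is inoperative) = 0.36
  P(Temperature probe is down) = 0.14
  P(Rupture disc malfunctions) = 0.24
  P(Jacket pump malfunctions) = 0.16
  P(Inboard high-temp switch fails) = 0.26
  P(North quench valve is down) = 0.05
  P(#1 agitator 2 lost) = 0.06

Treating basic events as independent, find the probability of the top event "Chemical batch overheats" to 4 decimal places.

0.0913

P(Temperature loop inoperative) [OR] = 1 − (1−0.36) × (1−0.40) = 0.616000
P(Quench path lost) [AND] = 0.18 × 0.616000 = 0.110880
P(Interlock chain fails) [OR] = 1 − (1−0.110880) × (1−0.11) = 0.208683
P(Cooling jacket fails) [AND] = 0.36 × 0.14 = 0.050400
P(Agitation branch fails) [AND] = 0.26 × 0.05 = 0.013000
P(Vent system inoperative) [OR] = 1 − (1−0.16) × (1−0.013000) × (1−0.06) = 0.220665
P(Temperature loop 2 lost) [OR] = 1 − (1−0.050400) × (1−0.24) × (1−0.220665) = 0.437557
P(Chemical batch overheats) [AND] = 0.208683 × 0.437557 = 0.091311
Rounded to 4 decimal places: P(Chemical batch overheats) ≈ 0.0913.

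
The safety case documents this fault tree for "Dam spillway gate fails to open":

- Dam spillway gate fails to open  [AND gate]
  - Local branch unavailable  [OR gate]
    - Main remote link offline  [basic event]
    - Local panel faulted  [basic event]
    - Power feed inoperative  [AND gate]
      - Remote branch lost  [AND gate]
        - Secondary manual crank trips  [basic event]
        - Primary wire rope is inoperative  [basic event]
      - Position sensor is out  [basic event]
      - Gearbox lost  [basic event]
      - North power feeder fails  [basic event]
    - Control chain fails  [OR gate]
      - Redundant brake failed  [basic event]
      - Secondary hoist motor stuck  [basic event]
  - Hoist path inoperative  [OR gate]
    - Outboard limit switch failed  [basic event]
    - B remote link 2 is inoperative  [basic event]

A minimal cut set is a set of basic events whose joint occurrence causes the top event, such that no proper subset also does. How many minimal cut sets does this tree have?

10

Remote branch lost [AND]: one cut set from each child combined → 1 × 1 = 1 cut set(s).
Power feed inoperative [AND]: one cut set from each child combined → 1 × 1 × 1 × 1 = 1 cut set(s).
Control chain fails [OR]: union of children's cut sets → 2 cut set(s).
Local branch unavailable [OR]: union of children's cut sets → 5 cut set(s).
Hoist path inoperative [OR]: union of children's cut sets → 2 cut set(s).
Dam spillway gate fails to open [AND]: one cut set from each child combined → 5 × 2 = 10 cut set(s).
Minimal cut sets: {Main remote link offline, Outboard limit switch failed}; {B remote link 2 is inoperative, Main remote link offline}; {Local panel faulted, Outboard limit switch failed}; {B remote link 2 is inoperative, Local panel faulted}; {Gearbox lost, North power feeder fails, Outboard limit switch failed, Position sensor is out, Primary wire rope is inoperative, Secondary manual crank trips}; {B remote link 2 is inoperative, Gearbox lost, North power feeder fails, Position sensor is out, Primary wire rope is inoperative, Secondary manual crank trips}; {Outboard limit switch failed, Redundant brake failed}; {B remote link 2 is inoperative, Redundant brake failed}; {Outboard limit switch failed, Secondary hoist motor stuck}; {B remote link 2 is inoperative, Secondary hoist motor stuck}.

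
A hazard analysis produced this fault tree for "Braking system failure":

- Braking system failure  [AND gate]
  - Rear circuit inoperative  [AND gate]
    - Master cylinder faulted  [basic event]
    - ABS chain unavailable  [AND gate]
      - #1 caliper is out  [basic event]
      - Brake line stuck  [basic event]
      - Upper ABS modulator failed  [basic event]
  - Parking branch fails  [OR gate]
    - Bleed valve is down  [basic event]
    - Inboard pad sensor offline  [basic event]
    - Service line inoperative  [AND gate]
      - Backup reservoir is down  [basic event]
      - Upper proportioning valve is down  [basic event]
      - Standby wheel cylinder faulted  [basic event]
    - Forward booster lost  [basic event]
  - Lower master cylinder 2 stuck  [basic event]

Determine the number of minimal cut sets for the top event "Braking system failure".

ABS chain unavailable [AND]: one cut set from each child combined → 1 × 1 × 1 = 1 cut set(s).
Rear circuit inoperative [AND]: one cut set from each child combined → 1 × 1 = 1 cut set(s).
Service line inoperative [AND]: one cut set from each child combined → 1 × 1 × 1 = 1 cut set(s).
Parking branch fails [OR]: union of children's cut sets → 4 cut set(s).
Braking system failure [AND]: one cut set from each child combined → 1 × 4 × 1 = 4 cut set(s).
Minimal cut sets: {#1 caliper is out, Bleed valve is down, Brake line stuck, Lower master cylinder 2 stuck, Master cylinder faulted, Upper ABS modulator failed}; {#1 caliper is out, Brake line stuck, Inboard pad sensor offline, Lower master cylinder 2 stuck, Master cylinder faulted, Upper ABS modulator failed}; {#1 caliper is out, Backup reservoir is down, Brake line stuck, Lower master cylinder 2 stuck, Master cylinder faulted, Standby wheel cylinder faulted, Upper ABS modulator failed, Upper proportioning valve is down}; {#1 caliper is out, Brake line stuck, Forward booster lost, Lower master cylinder 2 stuck, Master cylinder faulted, Upper ABS modulator failed}.

4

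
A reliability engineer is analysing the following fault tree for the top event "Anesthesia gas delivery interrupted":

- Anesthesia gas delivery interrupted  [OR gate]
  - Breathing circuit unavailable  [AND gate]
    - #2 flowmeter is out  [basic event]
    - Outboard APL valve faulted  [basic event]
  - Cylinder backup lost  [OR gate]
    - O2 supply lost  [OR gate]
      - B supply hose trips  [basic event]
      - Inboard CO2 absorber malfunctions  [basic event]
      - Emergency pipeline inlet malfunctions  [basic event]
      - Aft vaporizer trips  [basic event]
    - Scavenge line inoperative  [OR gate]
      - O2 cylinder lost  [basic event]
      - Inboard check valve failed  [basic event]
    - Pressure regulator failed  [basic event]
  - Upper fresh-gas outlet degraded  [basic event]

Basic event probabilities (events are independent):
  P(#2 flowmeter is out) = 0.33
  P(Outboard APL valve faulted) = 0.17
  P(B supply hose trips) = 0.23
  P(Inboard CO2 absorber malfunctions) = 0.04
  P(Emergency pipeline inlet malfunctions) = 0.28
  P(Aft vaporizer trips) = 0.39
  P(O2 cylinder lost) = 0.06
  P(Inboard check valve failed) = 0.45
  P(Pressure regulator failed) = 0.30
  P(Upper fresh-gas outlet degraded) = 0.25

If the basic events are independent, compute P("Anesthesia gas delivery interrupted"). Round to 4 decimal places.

P(Breathing circuit unavailable) [AND] = 0.33 × 0.17 = 0.056100
P(O2 supply lost) [OR] = 1 − (1−0.23) × (1−0.04) × (1−0.28) × (1−0.39) = 0.675343
P(Scavenge line inoperative) [OR] = 1 − (1−0.06) × (1−0.45) = 0.483000
P(Cylinder backup lost) [OR] = 1 − (1−0.675343) × (1−0.483000) × (1−0.30) = 0.882507
P(Anesthesia gas delivery interrupted) [OR] = 1 − (1−0.056100) × (1−0.882507) × (1−0.25) = 0.916824
Rounded to 4 decimal places: P(Anesthesia gas delivery interrupted) ≈ 0.9168.

0.9168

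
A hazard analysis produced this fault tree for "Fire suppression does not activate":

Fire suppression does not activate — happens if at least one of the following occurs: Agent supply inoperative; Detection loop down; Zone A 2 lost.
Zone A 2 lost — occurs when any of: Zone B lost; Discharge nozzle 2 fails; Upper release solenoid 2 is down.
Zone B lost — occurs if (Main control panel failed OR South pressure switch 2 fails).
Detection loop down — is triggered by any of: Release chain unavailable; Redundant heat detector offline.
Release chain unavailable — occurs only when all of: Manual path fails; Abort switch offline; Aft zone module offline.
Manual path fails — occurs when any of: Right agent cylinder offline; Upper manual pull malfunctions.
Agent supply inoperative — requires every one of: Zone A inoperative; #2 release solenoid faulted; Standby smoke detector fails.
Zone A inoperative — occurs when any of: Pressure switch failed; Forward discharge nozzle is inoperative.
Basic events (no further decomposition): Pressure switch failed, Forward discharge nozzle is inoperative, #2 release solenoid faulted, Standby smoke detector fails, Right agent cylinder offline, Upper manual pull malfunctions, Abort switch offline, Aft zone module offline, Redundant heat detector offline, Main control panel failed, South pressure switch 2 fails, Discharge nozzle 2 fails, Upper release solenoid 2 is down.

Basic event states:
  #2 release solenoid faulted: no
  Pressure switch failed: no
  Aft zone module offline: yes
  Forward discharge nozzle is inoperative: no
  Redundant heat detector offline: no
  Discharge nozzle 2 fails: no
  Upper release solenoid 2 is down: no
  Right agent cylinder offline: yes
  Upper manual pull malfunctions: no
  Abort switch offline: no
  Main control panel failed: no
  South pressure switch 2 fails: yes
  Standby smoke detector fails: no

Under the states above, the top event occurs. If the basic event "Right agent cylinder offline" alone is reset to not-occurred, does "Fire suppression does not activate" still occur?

Counterfactual: set "Right agent cylinder offline" to not occurred.
Zone A inoperative [OR]: Pressure switch failed=not, Forward discharge nozzle is inoperative=not → no input occurs → does not occur.
Agent supply inoperative [AND]: Zone A inoperative=not, #2 release solenoid faulted=not, Standby smoke detector fails=not → not all inputs occur → does not occur.
Manual path fails [OR]: Right agent cylinder offline=not, Upper manual pull malfunctions=not → no input occurs → does not occur.
Release chain unavailable [AND]: Manual path fails=not, Abort switch offline=not, Aft zone module offline=occurs → not all inputs occur → does not occur.
Detection loop down [OR]: Release chain unavailable=not, Redundant heat detector offline=not → no input occurs → does not occur.
Zone B lost [OR]: Main control panel failed=not, South pressure switch 2 fails=occurs → at least one input occurs → occurs.
Zone A 2 lost [OR]: Zone B lost=occurs, Discharge nozzle 2 fails=not, Upper release solenoid 2 is down=not → at least one input occurs → occurs.
Fire suppression does not activate [OR]: Agent supply inoperative=not, Detection loop down=not, Zone A 2 lost=occurs → at least one input occurs → occurs.

Yes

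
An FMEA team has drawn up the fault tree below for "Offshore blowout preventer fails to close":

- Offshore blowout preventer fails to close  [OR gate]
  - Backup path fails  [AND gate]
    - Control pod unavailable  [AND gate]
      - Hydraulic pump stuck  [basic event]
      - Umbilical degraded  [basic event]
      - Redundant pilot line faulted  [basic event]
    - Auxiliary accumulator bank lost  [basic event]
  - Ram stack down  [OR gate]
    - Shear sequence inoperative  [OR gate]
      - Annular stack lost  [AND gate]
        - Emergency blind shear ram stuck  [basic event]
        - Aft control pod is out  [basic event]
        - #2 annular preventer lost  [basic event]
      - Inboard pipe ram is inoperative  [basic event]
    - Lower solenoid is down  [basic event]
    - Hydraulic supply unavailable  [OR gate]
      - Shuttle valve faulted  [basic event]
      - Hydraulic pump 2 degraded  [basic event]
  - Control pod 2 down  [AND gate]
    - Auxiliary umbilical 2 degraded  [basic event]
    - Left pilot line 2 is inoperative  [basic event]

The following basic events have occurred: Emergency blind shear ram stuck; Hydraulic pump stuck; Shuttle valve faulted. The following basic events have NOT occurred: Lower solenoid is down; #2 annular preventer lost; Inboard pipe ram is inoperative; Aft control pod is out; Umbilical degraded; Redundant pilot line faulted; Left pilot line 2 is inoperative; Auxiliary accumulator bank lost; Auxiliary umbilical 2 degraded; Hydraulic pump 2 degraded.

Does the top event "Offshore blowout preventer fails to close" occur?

Yes

Control pod unavailable [AND]: Hydraulic pump stuck=occurs, Umbilical degraded=not, Redundant pilot line faulted=not → not all inputs occur → does not occur.
Backup path fails [AND]: Control pod unavailable=not, Auxiliary accumulator bank lost=not → not all inputs occur → does not occur.
Annular stack lost [AND]: Emergency blind shear ram stuck=occurs, Aft control pod is out=not, #2 annular preventer lost=not → not all inputs occur → does not occur.
Shear sequence inoperative [OR]: Annular stack lost=not, Inboard pipe ram is inoperative=not → no input occurs → does not occur.
Hydraulic supply unavailable [OR]: Shuttle valve faulted=occurs, Hydraulic pump 2 degraded=not → at least one input occurs → occurs.
Ram stack down [OR]: Shear sequence inoperative=not, Lower solenoid is down=not, Hydraulic supply unavailable=occurs → at least one input occurs → occurs.
Control pod 2 down [AND]: Auxiliary umbilical 2 degraded=not, Left pilot line 2 is inoperative=not → not all inputs occur → does not occur.
Offshore blowout preventer fails to close [OR]: Backup path fails=not, Ram stack down=occurs, Control pod 2 down=not → at least one input occurs → occurs.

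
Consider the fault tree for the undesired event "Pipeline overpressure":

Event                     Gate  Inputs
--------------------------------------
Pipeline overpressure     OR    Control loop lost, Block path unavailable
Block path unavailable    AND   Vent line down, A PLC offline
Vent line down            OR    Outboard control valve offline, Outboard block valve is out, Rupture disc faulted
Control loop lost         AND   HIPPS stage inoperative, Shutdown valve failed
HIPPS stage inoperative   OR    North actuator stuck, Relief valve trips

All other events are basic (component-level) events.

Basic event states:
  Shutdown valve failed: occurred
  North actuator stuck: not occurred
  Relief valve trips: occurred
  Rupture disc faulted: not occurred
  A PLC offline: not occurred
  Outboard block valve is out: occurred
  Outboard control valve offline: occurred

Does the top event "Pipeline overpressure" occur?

HIPPS stage inoperative [OR]: North actuator stuck=not, Relief valve trips=occurs → at least one input occurs → occurs.
Control loop lost [AND]: HIPPS stage inoperative=occurs, Shutdown valve failed=occurs → all inputs occur → occurs.
Vent line down [OR]: Outboard control valve offline=occurs, Outboard block valve is out=occurs, Rupture disc faulted=not → at least one input occurs → occurs.
Block path unavailable [AND]: Vent line down=occurs, A PLC offline=not → not all inputs occur → does not occur.
Pipeline overpressure [OR]: Control loop lost=occurs, Block path unavailable=not → at least one input occurs → occurs.

Yes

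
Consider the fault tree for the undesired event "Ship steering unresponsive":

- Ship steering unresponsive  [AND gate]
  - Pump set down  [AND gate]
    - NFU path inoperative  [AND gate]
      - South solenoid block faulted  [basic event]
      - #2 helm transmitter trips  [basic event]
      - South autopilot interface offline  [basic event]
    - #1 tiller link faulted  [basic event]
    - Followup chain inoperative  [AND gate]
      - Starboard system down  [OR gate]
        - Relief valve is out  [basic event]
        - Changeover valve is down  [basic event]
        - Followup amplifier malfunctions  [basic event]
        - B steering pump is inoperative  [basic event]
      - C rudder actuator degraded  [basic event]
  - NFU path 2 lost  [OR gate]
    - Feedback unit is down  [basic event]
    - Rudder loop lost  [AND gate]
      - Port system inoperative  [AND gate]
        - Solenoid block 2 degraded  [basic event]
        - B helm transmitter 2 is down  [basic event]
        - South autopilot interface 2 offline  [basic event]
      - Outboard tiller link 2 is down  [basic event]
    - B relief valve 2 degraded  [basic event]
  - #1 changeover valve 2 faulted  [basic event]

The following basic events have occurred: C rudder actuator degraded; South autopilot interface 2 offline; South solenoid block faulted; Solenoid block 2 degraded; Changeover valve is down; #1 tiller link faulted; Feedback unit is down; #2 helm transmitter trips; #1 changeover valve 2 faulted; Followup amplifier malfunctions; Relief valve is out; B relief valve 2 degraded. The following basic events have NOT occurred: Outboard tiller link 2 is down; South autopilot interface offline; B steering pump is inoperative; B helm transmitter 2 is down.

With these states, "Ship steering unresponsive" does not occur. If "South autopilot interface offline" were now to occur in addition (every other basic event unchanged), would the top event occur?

Counterfactual: set "South autopilot interface offline" to occurred.
NFU path inoperative [AND]: South solenoid block faulted=occurs, #2 helm transmitter trips=occurs, South autopilot interface offline=occurs → all inputs occur → occurs.
Starboard system down [OR]: Relief valve is out=occurs, Changeover valve is down=occurs, Followup amplifier malfunctions=occurs, B steering pump is inoperative=not → at least one input occurs → occurs.
Followup chain inoperative [AND]: Starboard system down=occurs, C rudder actuator degraded=occurs → all inputs occur → occurs.
Pump set down [AND]: NFU path inoperative=occurs, #1 tiller link faulted=occurs, Followup chain inoperative=occurs → all inputs occur → occurs.
Port system inoperative [AND]: Solenoid block 2 degraded=occurs, B helm transmitter 2 is down=not, South autopilot interface 2 offline=occurs → not all inputs occur → does not occur.
Rudder loop lost [AND]: Port system inoperative=not, Outboard tiller link 2 is down=not → not all inputs occur → does not occur.
NFU path 2 lost [OR]: Feedback unit is down=occurs, Rudder loop lost=not, B relief valve 2 degraded=occurs → at least one input occurs → occurs.
Ship steering unresponsive [AND]: Pump set down=occurs, NFU path 2 lost=occurs, #1 changeover valve 2 faulted=occurs → all inputs occur → occurs.

Yes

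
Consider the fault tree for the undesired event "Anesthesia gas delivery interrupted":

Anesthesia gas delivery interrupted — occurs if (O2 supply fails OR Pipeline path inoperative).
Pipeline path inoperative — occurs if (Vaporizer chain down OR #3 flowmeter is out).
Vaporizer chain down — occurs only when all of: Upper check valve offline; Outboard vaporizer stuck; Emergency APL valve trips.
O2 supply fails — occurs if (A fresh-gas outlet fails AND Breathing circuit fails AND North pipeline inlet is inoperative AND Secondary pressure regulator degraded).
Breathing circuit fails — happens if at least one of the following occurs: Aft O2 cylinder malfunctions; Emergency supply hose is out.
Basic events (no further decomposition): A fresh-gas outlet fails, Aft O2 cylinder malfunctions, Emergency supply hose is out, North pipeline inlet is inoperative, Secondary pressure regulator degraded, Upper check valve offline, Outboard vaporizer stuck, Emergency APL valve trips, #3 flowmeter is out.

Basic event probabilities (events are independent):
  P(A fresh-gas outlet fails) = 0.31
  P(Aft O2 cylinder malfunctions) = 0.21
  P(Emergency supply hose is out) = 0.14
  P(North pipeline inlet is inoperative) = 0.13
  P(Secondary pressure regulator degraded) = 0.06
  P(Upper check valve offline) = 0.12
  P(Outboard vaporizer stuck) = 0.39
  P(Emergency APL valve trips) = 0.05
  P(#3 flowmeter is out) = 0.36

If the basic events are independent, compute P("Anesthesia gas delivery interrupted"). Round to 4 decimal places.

P(Breathing circuit fails) [OR] = 1 − (1−0.21) × (1−0.14) = 0.320600
P(O2 supply fails) [AND] = 0.31 × 0.320600 × 0.13 × 0.06 = 0.000775
P(Vaporizer chain down) [AND] = 0.12 × 0.39 × 0.05 = 0.002340
P(Pipeline path inoperative) [OR] = 1 − (1−0.002340) × (1−0.36) = 0.361498
P(Anesthesia gas delivery interrupted) [OR] = 1 − (1−0.000775) × (1−0.361498) = 0.361993
Rounded to 4 decimal places: P(Anesthesia gas delivery interrupted) ≈ 0.3620.

0.3620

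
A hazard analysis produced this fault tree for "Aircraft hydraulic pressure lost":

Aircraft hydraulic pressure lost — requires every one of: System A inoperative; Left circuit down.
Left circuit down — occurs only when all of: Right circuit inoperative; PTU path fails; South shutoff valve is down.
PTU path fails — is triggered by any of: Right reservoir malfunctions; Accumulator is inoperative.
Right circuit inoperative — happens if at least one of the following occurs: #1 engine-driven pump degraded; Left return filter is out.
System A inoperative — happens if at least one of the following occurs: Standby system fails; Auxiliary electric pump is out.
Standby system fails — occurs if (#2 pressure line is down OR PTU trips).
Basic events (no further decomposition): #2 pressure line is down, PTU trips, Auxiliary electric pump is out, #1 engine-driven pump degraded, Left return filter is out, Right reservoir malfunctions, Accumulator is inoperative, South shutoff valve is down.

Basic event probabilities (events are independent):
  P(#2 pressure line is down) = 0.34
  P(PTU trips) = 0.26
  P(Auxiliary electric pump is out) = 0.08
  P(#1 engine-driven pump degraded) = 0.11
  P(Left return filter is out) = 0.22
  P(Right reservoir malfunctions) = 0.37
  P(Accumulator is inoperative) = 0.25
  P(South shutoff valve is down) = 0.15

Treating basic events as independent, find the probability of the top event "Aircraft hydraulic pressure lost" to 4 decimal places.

P(Standby system fails) [OR] = 1 − (1−0.34) × (1−0.26) = 0.511600
P(System A inoperative) [OR] = 1 − (1−0.511600) × (1−0.08) = 0.550672
P(Right circuit inoperative) [OR] = 1 − (1−0.11) × (1−0.22) = 0.305800
P(PTU path fails) [OR] = 1 − (1−0.37) × (1−0.25) = 0.527500
P(Left circuit down) [AND] = 0.305800 × 0.527500 × 0.15 = 0.024196
P(Aircraft hydraulic pressure lost) [AND] = 0.550672 × 0.024196 = 0.013324
Rounded to 4 decimal places: P(Aircraft hydraulic pressure lost) ≈ 0.0133.

0.0133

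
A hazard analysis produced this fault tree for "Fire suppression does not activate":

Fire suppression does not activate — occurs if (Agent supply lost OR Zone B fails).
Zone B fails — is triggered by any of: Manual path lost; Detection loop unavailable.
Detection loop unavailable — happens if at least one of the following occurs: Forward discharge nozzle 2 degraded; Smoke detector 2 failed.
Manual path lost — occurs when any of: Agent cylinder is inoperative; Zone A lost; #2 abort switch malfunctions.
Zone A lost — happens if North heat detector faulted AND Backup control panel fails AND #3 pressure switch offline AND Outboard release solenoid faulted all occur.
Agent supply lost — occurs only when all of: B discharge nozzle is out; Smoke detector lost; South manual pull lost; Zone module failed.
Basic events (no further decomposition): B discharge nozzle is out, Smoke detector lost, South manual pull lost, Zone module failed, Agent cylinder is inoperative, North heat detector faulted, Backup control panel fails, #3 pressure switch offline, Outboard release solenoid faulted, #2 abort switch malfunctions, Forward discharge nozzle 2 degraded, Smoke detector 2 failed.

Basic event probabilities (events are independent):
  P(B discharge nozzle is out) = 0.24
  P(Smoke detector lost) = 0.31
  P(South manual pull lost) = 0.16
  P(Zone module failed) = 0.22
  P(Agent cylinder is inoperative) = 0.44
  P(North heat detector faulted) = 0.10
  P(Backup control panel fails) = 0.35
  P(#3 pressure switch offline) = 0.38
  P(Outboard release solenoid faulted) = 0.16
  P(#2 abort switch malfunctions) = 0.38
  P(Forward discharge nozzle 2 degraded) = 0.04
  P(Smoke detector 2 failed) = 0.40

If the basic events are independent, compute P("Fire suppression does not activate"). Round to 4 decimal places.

0.8010

P(Agent supply lost) [AND] = 0.24 × 0.31 × 0.16 × 0.22 = 0.002619
P(Zone A lost) [AND] = 0.10 × 0.35 × 0.38 × 0.16 = 0.002128
P(Manual path lost) [OR] = 1 − (1−0.44) × (1−0.002128) × (1−0.38) = 0.653539
P(Detection loop unavailable) [OR] = 1 − (1−0.04) × (1−0.40) = 0.424000
P(Zone B fails) [OR] = 1 − (1−0.653539) × (1−0.424000) = 0.800438
P(Fire suppression does not activate) [OR] = 1 − (1−0.002619) × (1−0.800438) = 0.800961
Rounded to 4 decimal places: P(Fire suppression does not activate) ≈ 0.8010.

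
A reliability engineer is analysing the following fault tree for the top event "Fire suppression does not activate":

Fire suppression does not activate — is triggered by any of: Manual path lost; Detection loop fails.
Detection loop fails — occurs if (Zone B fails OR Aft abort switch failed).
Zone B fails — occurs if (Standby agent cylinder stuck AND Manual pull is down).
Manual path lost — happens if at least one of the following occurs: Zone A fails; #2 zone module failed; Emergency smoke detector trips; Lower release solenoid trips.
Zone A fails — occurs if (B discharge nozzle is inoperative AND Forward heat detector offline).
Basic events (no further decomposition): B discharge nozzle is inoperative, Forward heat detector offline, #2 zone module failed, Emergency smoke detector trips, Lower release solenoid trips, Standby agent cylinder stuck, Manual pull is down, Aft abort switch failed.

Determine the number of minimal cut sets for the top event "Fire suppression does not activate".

Zone A fails [AND]: one cut set from each child combined → 1 × 1 = 1 cut set(s).
Manual path lost [OR]: union of children's cut sets → 4 cut set(s).
Zone B fails [AND]: one cut set from each child combined → 1 × 1 = 1 cut set(s).
Detection loop fails [OR]: union of children's cut sets → 2 cut set(s).
Fire suppression does not activate [OR]: union of children's cut sets → 6 cut set(s).
Minimal cut sets: {B discharge nozzle is inoperative, Forward heat detector offline}; {#2 zone module failed}; {Emergency smoke detector trips}; {Lower release solenoid trips}; {Manual pull is down, Standby agent cylinder stuck}; {Aft abort switch failed}.

6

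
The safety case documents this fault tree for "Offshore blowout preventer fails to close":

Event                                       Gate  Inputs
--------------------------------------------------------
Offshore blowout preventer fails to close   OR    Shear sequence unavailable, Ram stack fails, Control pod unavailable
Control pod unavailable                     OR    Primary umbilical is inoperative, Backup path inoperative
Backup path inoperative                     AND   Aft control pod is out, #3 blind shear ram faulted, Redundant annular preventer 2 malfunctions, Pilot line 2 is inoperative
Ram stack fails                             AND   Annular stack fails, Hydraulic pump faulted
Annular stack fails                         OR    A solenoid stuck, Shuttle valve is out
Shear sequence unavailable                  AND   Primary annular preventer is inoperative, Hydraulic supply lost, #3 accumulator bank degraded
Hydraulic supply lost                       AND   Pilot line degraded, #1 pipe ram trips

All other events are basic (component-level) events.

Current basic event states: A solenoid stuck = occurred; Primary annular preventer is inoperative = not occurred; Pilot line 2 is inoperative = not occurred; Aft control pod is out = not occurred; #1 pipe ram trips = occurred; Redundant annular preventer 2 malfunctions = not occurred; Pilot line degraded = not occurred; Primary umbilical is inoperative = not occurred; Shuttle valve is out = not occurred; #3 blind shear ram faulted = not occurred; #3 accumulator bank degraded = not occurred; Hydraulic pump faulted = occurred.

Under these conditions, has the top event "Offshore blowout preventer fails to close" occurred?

Yes

Hydraulic supply lost [AND]: Pilot line degraded=not, #1 pipe ram trips=occurs → not all inputs occur → does not occur.
Shear sequence unavailable [AND]: Primary annular preventer is inoperative=not, Hydraulic supply lost=not, #3 accumulator bank degraded=not → not all inputs occur → does not occur.
Annular stack fails [OR]: A solenoid stuck=occurs, Shuttle valve is out=not → at least one input occurs → occurs.
Ram stack fails [AND]: Annular stack fails=occurs, Hydraulic pump faulted=occurs → all inputs occur → occurs.
Backup path inoperative [AND]: Aft control pod is out=not, #3 blind shear ram faulted=not, Redundant annular preventer 2 malfunctions=not, Pilot line 2 is inoperative=not → not all inputs occur → does not occur.
Control pod unavailable [OR]: Primary umbilical is inoperative=not, Backup path inoperative=not → no input occurs → does not occur.
Offshore blowout preventer fails to close [OR]: Shear sequence unavailable=not, Ram stack fails=occurs, Control pod unavailable=not → at least one input occurs → occurs.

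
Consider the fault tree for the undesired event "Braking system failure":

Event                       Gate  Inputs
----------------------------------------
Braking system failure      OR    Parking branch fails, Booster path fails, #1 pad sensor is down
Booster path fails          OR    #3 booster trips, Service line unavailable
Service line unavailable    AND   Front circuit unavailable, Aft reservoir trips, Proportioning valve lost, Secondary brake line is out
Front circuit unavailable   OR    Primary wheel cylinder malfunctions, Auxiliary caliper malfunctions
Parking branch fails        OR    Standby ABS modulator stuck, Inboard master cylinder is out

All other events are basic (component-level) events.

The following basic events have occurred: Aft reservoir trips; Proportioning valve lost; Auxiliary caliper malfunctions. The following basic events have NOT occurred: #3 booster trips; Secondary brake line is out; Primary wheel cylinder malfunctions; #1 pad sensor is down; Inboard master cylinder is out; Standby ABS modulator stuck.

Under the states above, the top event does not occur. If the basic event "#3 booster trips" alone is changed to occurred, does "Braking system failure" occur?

Counterfactual: set "#3 booster trips" to occurred.
Parking branch fails [OR]: Standby ABS modulator stuck=not, Inboard master cylinder is out=not → no input occurs → does not occur.
Front circuit unavailable [OR]: Primary wheel cylinder malfunctions=not, Auxiliary caliper malfunctions=occurs → at least one input occurs → occurs.
Service line unavailable [AND]: Front circuit unavailable=occurs, Aft reservoir trips=occurs, Proportioning valve lost=occurs, Secondary brake line is out=not → not all inputs occur → does not occur.
Booster path fails [OR]: #3 booster trips=occurs, Service line unavailable=not → at least one input occurs → occurs.
Braking system failure [OR]: Parking branch fails=not, Booster path fails=occurs, #1 pad sensor is down=not → at least one input occurs → occurs.

Yes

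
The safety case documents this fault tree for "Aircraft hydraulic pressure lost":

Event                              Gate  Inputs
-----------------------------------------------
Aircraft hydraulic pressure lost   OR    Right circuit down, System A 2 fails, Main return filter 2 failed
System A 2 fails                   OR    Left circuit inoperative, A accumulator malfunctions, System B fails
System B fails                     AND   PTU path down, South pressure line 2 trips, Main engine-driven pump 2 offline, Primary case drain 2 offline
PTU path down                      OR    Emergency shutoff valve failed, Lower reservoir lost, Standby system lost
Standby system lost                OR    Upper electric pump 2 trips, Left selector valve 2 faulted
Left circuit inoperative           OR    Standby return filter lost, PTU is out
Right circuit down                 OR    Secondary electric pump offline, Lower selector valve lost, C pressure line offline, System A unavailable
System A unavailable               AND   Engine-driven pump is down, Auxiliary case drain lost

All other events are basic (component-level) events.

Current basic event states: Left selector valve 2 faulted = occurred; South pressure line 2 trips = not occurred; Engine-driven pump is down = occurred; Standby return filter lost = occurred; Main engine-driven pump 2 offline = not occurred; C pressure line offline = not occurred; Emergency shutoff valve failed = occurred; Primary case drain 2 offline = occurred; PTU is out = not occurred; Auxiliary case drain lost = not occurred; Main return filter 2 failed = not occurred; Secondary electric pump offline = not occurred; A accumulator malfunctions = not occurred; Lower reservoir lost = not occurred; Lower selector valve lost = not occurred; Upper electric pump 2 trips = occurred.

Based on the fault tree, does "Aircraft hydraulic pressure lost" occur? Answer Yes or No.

System A unavailable [AND]: Engine-driven pump is down=occurs, Auxiliary case drain lost=not → not all inputs occur → does not occur.
Right circuit down [OR]: Secondary electric pump offline=not, Lower selector valve lost=not, C pressure line offline=not, System A unavailable=not → no input occurs → does not occur.
Left circuit inoperative [OR]: Standby return filter lost=occurs, PTU is out=not → at least one input occurs → occurs.
Standby system lost [OR]: Upper electric pump 2 trips=occurs, Left selector valve 2 faulted=occurs → at least one input occurs → occurs.
PTU path down [OR]: Emergency shutoff valve failed=occurs, Lower reservoir lost=not, Standby system lost=occurs → at least one input occurs → occurs.
System B fails [AND]: PTU path down=occurs, South pressure line 2 trips=not, Main engine-driven pump 2 offline=not, Primary case drain 2 offline=occurs → not all inputs occur → does not occur.
System A 2 fails [OR]: Left circuit inoperative=occurs, A accumulator malfunctions=not, System B fails=not → at least one input occurs → occurs.
Aircraft hydraulic pressure lost [OR]: Right circuit down=not, System A 2 fails=occurs, Main return filter 2 failed=not → at least one input occurs → occurs.

Yes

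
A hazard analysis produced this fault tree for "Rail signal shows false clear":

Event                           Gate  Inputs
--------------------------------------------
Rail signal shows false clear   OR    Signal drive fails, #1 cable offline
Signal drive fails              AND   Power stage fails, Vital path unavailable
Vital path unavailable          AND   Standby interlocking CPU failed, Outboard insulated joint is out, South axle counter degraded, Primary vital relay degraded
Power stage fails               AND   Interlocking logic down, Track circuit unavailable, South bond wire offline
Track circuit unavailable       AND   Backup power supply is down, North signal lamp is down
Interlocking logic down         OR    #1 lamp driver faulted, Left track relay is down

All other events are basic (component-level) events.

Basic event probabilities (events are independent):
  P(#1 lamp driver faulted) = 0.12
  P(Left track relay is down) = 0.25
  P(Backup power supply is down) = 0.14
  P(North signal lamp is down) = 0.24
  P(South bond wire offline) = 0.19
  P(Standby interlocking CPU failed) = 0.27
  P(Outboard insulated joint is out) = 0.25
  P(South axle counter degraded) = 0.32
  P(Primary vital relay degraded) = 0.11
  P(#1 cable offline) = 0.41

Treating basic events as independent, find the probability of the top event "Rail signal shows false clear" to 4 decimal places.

P(Interlocking logic down) [OR] = 1 − (1−0.12) × (1−0.25) = 0.340000
P(Track circuit unavailable) [AND] = 0.14 × 0.24 = 0.033600
P(Power stage fails) [AND] = 0.340000 × 0.033600 × 0.19 = 0.002171
P(Vital path unavailable) [AND] = 0.27 × 0.25 × 0.32 × 0.11 = 0.002376
P(Signal drive fails) [AND] = 0.002171 × 0.002376 = 0.000005
P(Rail signal shows false clear) [OR] = 1 − (1−0.000005) × (1−0.41) = 0.410003
Rounded to 4 decimal places: P(Rail signal shows false clear) ≈ 0.4100.

0.4100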